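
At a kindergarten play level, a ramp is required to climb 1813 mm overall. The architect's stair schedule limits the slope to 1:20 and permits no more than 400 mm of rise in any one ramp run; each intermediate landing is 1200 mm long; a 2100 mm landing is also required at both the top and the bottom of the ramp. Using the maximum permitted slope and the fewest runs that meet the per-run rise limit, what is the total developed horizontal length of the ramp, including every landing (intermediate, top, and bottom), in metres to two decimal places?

⌈1813/400⌉ = 5 ramp runs. That means 4 intermediate landings.
Horizontal run for 1813 mm of rise at 1:20 is 1813 × 20 = 36260 mm.
4 intermediate landings contribute 4 × 1200 = 4800 mm.
Top and bottom landings: 2 × 2100 = 4200 mm.
Total = 36260 + 4800 + 4200 = 45260 mm.
= 45.26 m.

45.26 m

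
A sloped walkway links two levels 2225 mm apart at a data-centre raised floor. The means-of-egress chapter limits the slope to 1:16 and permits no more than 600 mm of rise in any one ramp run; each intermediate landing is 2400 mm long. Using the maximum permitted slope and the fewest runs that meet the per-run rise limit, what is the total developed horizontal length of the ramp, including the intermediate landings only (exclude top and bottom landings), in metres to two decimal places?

2225 / 600 = 3.71, so 4 ramp runs are needed. That means 3 intermediate landings.
Ramp run (horizontal) at 1:16: 2225 × 16 = 35600 mm.
3 intermediate landings contribute 3 × 2400 = 7200 mm.
Developed length = 35600 + 7200 = 42800 mm.
= 42.80 m.

42.80 m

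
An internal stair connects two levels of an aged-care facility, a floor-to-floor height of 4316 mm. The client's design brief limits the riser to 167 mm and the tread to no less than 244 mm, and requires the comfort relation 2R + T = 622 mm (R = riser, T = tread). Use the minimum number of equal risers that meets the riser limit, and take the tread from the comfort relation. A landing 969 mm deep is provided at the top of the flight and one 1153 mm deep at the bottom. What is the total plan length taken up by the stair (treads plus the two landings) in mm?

4316 / 167 = 25.84, so 26 risers are needed.
Riser R = 4316 / 26 = 166 mm, within the 167 mm limit.
T = 622 − 2·166 = 290 mm, which satisfies the 244 mm minimum.
26 risers give 25 treads; going = 25 × 290 = 7250 mm.
Enclosure = 7250 + 969 + 1153 = 9372 mm.

9372 mm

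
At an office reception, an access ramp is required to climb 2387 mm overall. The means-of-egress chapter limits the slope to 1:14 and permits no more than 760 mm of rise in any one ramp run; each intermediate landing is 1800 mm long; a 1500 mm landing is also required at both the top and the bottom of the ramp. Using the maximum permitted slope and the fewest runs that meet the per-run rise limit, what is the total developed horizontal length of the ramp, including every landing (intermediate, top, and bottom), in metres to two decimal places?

41.82 m

2387 / 760 = 3.141 → round up to 4 ramp runs. That means 3 intermediate landings.
Ramp run (horizontal) at 1:14: 2387 × 14 = 33418 mm.
3 intermediate landings contribute 3 × 1800 = 5400 mm.
Top and bottom landings: 2 × 1500 = 3000 mm.
Total = 33418 + 5400 + 3000 = 41818 mm.
= 41.82 m.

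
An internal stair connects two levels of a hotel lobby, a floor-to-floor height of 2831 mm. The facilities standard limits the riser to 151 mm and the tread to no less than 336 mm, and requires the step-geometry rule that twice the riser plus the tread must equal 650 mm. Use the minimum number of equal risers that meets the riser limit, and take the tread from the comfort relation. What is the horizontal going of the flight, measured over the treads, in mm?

⌈2831/151⌉ = 19 risers.
Riser R = 2831 / 19 = 149 mm, within the 151 mm limit.
Tread T = 650 − 2 × 149 = 352 mm (≥ 336 mm).
19 risers give 18 treads; going = 18 × 352 = 6336 mm.

6336 mm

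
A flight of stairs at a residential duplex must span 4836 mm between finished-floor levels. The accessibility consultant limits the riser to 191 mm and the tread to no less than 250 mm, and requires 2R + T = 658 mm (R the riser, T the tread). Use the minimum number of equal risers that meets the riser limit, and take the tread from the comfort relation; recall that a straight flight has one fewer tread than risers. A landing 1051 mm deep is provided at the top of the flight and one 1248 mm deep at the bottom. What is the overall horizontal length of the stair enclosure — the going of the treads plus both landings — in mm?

9449 mm

At most 191 each: 4836/191 = 25.32, giving 26 risers.
Riser R = 4836 / 26 = 186 mm, within the 191 mm limit.
T = 658 − 2·186 = 286 mm, which satisfies the 250 mm minimum.
Treads = 26 − 1 = 25; going = 25 × 286 = 7150 mm.
Enclosure = 7150 + 1051 + 1248 = 9449 mm.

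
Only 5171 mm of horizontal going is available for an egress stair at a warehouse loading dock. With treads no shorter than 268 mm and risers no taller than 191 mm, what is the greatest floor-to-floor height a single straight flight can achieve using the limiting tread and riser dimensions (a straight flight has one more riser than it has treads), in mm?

3820 mm

Treads that fit: ⌊5171 / 268⌋ = 19.
Risers = treads + 1 = 20.
Maximum height = 20 × 191 = 3820 mm.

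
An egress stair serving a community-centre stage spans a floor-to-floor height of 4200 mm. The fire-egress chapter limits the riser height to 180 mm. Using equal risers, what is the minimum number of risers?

4200 / 180 = 23.333 → round up to 24 risers.

24 risers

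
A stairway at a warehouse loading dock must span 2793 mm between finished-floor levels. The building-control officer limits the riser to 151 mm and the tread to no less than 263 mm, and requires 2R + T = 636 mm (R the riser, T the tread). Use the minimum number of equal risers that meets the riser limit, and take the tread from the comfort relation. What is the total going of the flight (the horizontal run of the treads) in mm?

⌈2793/151⌉ = 19 risers.
Each riser is 2793/19 = 147 mm (≤ 151 mm).
T = 636 − 2·147 = 342 mm, which satisfies the 263 mm minimum.
Going = (19 − 1) × 342 = 6156 mm.

6156 mm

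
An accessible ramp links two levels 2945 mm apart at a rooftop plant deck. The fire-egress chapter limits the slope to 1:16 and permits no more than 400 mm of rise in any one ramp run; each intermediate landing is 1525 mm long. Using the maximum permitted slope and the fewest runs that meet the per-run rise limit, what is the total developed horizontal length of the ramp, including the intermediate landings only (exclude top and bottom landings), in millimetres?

⌈2945/400⌉ = 8 ramp runs. That means 7 intermediate landings.
Horizontal run for 2945 mm of rise at 1:16 is 2945 × 16 = 47120 mm.
Intermediate landings: 7 × 1525 = 10675 mm.
Developed length = 47120 + 10675 = 57795 mm.

57795 mm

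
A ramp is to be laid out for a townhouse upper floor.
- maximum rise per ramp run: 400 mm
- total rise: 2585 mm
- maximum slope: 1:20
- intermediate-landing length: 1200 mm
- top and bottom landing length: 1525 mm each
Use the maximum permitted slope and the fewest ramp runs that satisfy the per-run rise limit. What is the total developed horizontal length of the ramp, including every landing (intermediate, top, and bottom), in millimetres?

⌈2585/400⌉ = 7 ramp runs. That means 6 intermediate landings.
Horizontal run for 2585 mm of rise at 1:20 is 2585 × 20 = 51700 mm.
6 intermediate landings contribute 6 × 1200 = 7200 mm.
Top and bottom landings: 2 × 1525 = 3050 mm.
Total = 51700 + 7200 + 3050 = 61950 mm.

61950 mm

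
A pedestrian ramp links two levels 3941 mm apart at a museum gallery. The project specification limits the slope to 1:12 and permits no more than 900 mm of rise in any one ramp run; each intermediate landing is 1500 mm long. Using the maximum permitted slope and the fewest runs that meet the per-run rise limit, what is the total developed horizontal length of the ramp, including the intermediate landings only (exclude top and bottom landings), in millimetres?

53292 mm

⌈3941/900⌉ = 5 ramp runs. That means 4 intermediate landings.
Ramp run (horizontal) at 1:12: 3941 × 12 = 47292 mm.
Intermediate landings: 4 × 1500 = 6000 mm.
Total developed length = 47292 + 6000 = 53292 mm.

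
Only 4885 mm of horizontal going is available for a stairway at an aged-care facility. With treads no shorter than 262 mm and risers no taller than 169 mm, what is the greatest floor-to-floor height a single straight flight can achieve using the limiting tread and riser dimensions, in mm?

Treads that fit: ⌊4885 / 262⌋ = 18.
Risers = treads + 1 = 19.
Maximum height = 19 × 169 = 3211 mm.

3211 mm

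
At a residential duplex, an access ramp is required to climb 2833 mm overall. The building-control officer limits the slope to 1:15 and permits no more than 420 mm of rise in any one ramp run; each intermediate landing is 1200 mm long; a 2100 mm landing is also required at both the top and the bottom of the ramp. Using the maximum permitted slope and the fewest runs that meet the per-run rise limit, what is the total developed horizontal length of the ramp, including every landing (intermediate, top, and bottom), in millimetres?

53895 mm

⌈2833/420⌉ = 7 ramp runs. That means 6 intermediate landings.
Ramp run (horizontal) at 1:15: 2833 × 15 = 42495 mm.
6 intermediate landings contribute 6 × 1200 = 7200 mm.
Top and bottom landings: 2 × 2100 = 4200 mm.
Total = 42495 + 7200 + 4200 = 53895 mm.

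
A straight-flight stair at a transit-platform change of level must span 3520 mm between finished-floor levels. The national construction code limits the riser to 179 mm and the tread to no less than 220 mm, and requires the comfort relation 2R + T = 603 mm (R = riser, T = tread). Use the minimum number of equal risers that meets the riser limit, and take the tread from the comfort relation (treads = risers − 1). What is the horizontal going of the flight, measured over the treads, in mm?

⌈3520/179⌉ = 20 risers.
R = 3520 ÷ 20 = 176 mm.
T = 603 − 2·176 = 251 mm, which satisfies the 220 mm minimum.
20 risers give 19 treads; going = 19 × 251 = 4769 mm.

4769 mm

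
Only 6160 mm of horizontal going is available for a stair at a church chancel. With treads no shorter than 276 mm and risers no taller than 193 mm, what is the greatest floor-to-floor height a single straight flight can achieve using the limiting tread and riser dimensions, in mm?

6160 / 276 = 22.32, so 22 treads fit.
Risers = treads + 1 = 23.
Maximum height = 23 × 193 = 4439 mm.

4439 mm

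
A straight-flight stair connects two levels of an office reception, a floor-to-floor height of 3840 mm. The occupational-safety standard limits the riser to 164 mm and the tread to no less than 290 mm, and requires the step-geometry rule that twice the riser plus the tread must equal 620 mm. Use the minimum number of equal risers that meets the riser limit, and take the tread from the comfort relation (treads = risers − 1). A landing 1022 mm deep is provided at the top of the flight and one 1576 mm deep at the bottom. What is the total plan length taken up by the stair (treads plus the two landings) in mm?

⌈3840/164⌉ = 24 risers.
Each riser is 3840/24 = 160 mm (≤ 164 mm).
Tread T = 620 − 2 × 160 = 300 mm (≥ 290 mm).
Going = (24 − 1) × 300 = 6900 mm.
Enclosure = 6900 + 1022 + 1576 = 9498 mm.

9498 mm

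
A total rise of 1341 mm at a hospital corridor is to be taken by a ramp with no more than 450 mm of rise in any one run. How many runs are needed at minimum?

⌈1341/450⌉ = 3 ramp runs.

3 runs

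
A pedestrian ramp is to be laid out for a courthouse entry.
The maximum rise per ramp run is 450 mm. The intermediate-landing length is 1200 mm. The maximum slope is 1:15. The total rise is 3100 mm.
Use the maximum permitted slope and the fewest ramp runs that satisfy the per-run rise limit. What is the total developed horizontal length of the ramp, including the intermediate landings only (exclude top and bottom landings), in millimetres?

53700 mm

At most 450 each: 3100/450 = 6.89, giving 7 ramp runs. That means 6 intermediate landings.
Ramp run (horizontal) at 1:15: 3100 × 15 = 46500 mm.
Intermediate landings: 6 × 1200 = 7200 mm.
Developed length = 46500 + 7200 = 53700 mm.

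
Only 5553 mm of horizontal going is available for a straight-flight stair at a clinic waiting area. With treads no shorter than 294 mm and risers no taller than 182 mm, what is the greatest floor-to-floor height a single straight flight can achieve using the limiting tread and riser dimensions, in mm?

3458 mm

Treads that fit: ⌊5553 / 294⌋ = 18.
Risers = treads + 1 = 19.
Maximum height = 19 × 182 = 3458 mm.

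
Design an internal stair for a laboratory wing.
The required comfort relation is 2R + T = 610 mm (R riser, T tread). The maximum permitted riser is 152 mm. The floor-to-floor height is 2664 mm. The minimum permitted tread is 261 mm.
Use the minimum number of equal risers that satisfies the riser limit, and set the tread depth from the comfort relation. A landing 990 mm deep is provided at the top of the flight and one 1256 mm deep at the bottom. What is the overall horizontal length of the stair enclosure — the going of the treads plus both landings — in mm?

⌈2664/152⌉ = 18 risers.
Riser R = 2664 / 18 = 148 mm, within the 152 mm limit.
T = 610 − 2·148 = 314 mm, which satisfies the 261 mm minimum.
18 risers give 17 treads; going = 17 × 314 = 5338 mm.
Enclosure = 5338 + 990 + 1256 = 7584 mm.

7584 mm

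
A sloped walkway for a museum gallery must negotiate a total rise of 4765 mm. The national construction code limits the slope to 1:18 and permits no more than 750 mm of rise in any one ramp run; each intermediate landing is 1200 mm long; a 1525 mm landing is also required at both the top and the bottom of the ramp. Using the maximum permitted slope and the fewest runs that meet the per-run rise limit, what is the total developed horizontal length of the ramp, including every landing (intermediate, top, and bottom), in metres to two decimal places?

⌈4765/750⌉ = 7 ramp runs. That means 6 intermediate landings.
Ramp run (horizontal) at 1:18: 4765 × 18 = 85770 mm.
Intermediate landings: 6 × 1200 = 7200 mm.
Top and bottom landings: 2 × 1525 = 3050 mm.
Total = 85770 + 7200 + 3050 = 96020 mm.
= 96.02 m.

96.02 m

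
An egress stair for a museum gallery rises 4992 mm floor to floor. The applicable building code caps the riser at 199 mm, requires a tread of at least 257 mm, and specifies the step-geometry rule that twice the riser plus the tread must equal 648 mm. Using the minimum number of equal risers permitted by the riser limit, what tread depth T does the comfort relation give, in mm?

4992 / 199 = 25.085 → round up to 26 risers.
R = 4992 ÷ 26 = 192 mm.
From 2R + T = 648: T = 648 − 384 = 264 mm.

264 mm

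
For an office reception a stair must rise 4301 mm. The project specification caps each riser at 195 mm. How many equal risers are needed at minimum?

⌈4301/195⌉ = 23 risers.

23 risers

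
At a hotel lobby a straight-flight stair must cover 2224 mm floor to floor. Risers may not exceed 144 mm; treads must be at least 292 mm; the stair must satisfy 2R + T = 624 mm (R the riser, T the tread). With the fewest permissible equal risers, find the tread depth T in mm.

⌈2224/144⌉ = 16 risers.
Each riser is 2224/16 = 139 mm (≤ 144 mm).
T = 624 − 2·139 = 346 mm, which satisfies the 292 mm minimum.

346 mm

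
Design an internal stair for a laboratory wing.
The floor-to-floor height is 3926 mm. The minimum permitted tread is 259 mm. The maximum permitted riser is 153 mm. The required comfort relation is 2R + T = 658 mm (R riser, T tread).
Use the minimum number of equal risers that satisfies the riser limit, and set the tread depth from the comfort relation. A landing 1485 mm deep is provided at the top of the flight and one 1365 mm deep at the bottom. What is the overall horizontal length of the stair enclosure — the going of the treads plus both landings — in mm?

11750 mm

⌈3926/153⌉ = 26 risers.
R = 3926 ÷ 26 = 151 mm.
From 2R + T = 658: T = 658 − 302 = 356 mm.
Treads = 26 − 1 = 25; going = 25 × 356 = 8900 mm.
Add landings: 8900 + 1485 + 1365 = 11750 mm.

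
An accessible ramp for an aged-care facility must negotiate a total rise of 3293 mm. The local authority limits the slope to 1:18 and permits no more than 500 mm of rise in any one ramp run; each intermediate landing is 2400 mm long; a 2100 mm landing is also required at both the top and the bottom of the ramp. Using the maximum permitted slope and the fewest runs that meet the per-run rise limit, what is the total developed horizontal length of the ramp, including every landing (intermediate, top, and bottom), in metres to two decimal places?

3293 / 500 = 6.59, so 7 ramp runs are needed. That means 6 intermediate landings.
Ramp run (horizontal) at 1:18: 3293 × 18 = 59274 mm.
Intermediate landings: 6 × 2400 = 14400 mm.
Top and bottom landings: 2 × 2100 = 4200 mm.
Total = 59274 + 14400 + 4200 = 77874 mm.
= 77.87 m.

77.87 m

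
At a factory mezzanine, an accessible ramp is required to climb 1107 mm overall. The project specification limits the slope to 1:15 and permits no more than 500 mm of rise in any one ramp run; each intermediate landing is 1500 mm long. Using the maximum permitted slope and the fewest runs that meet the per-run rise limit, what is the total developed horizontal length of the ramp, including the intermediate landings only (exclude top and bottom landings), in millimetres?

19605 mm

At most 500 each: 1107/500 = 2.21, giving 3 ramp runs. That means 2 intermediate landings.
Horizontal run for 1107 mm of rise at 1:15 is 1107 × 15 = 16605 mm.
Intermediate landings: 2 × 1500 = 3000 mm.
Total developed length = 16605 + 3000 = 19605 mm.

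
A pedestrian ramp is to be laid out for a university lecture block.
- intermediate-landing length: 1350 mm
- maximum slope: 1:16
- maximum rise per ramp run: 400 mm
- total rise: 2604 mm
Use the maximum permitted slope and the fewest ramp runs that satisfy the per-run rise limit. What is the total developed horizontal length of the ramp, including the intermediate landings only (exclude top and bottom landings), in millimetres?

49764 mm

⌈2604/400⌉ = 7 ramp runs. That means 6 intermediate landings.
Horizontal run for 2604 mm of rise at 1:16 is 2604 × 16 = 41664 mm.
Intermediate landings: 6 × 1350 = 8100 mm.
Total developed length = 41664 + 8100 = 49764 mm.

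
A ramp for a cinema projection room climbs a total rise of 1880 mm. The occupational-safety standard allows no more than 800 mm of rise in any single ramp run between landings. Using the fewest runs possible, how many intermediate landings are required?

At most 800 each: 1880/800 = 2.35, giving 3 ramp runs.
3 runs are separated by 2 intermediate landings.

2 intermediate landings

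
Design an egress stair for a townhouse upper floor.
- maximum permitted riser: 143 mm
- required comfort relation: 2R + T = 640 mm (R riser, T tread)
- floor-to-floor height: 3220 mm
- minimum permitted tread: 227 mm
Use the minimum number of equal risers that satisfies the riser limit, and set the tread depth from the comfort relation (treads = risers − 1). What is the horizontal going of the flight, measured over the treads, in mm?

7920 mm

⌈3220/143⌉ = 23 risers.
Riser R = 3220 / 23 = 140 mm, within the 143 mm limit.
Tread T = 640 − 2 × 140 = 360 mm (≥ 227 mm).
23 risers give 22 treads; going = 22 × 360 = 7920 mm.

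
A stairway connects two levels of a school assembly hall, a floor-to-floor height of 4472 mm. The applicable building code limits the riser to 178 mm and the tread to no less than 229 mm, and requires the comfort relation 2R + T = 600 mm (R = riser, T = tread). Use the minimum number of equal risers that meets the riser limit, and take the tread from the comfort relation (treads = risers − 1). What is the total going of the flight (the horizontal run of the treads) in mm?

6400 mm

4472 / 178 = 25.12, so 26 risers are needed.
Riser R = 4472 / 26 = 172 mm, within the 178 mm limit.
T = 600 − 2·172 = 256 mm, which satisfies the 229 mm minimum.
Going = (26 − 1) × 256 = 6400 mm.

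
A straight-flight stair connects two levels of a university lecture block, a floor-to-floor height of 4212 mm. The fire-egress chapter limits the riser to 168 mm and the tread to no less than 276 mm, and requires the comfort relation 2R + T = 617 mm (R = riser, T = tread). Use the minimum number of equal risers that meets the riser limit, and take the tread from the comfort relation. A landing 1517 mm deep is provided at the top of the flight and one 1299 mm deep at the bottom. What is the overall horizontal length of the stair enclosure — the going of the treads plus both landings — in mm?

10141 mm

At most 168 each: 4212/168 = 25.07, giving 26 risers.
Riser R = 4212 / 26 = 162 mm, within the 168 mm limit.
Tread T = 617 − 2 × 162 = 293 mm (≥ 276 mm).
Treads = 26 − 1 = 25; going = 25 × 293 = 7325 mm.
Add landings: 7325 + 1517 + 1299 = 10141 mm.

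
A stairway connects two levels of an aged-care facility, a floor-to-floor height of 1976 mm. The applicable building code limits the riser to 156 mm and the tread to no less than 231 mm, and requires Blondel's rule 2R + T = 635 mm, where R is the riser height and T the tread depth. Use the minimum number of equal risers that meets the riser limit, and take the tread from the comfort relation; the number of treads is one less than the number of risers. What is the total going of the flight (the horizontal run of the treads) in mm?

3972 mm

1976 / 156 = 12.67, so 13 risers are needed.
Each riser is 1976/13 = 152 mm (≤ 156 mm).
Tread T = 635 − 2 × 152 = 331 mm (≥ 231 mm).
13 risers give 12 treads; going = 12 × 331 = 3972 mm.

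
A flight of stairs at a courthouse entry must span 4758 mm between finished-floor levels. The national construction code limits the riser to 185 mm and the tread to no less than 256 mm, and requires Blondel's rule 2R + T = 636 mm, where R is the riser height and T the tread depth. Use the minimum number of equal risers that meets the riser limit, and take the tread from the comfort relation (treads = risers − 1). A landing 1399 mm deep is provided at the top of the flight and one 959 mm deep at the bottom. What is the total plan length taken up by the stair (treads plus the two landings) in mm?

⌈4758/185⌉ = 26 risers.
Riser R = 4758 / 26 = 183 mm, within the 185 mm limit.
Tread T = 636 − 2 × 183 = 270 mm (≥ 256 mm).
26 risers give 25 treads; going = 25 × 270 = 6750 mm.
Add landings: 6750 + 1399 + 959 = 9108 mm.

9108 mm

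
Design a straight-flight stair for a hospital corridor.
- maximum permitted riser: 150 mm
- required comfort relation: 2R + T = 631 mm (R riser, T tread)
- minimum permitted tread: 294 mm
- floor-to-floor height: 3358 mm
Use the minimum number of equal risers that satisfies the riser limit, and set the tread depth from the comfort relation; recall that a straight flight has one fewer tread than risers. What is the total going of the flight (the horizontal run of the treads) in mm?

At most 150 each: 3358/150 = 22.39, giving 23 risers.
Each riser is 3358/23 = 146 mm (≤ 150 mm).
Tread T = 631 − 2 × 146 = 339 mm (≥ 294 mm).
Going = (23 − 1) × 339 = 7458 mm.

7458 mm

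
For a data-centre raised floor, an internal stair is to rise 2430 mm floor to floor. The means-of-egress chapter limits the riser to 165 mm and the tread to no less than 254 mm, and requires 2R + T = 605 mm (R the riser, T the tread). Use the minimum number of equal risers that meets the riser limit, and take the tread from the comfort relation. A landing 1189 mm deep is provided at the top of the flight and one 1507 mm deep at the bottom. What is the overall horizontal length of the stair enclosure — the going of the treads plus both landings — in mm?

2430 / 165 = 14.727 → round up to 15 risers.
R = 2430 ÷ 15 = 162 mm.
From 2R + T = 605: T = 605 − 324 = 281 mm.
15 risers give 14 treads; going = 14 × 281 = 3934 mm.
Enclosure = 3934 + 1189 + 1507 = 6630 mm.

6630 mm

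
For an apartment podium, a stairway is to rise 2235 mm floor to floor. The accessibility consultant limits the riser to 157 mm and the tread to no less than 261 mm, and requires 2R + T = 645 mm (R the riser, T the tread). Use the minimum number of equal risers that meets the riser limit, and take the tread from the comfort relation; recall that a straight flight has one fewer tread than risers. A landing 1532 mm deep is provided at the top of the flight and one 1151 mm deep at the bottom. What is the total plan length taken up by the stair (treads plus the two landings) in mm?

2235 / 157 = 14.24, so 15 risers are needed.
Riser R = 2235 / 15 = 149 mm, within the 157 mm limit.
From 2R + T = 645: T = 645 − 298 = 347 mm.
Going = (15 − 1) × 347 = 4858 mm.
Add landings: 4858 + 1532 + 1151 = 7541 mm.

7541 mm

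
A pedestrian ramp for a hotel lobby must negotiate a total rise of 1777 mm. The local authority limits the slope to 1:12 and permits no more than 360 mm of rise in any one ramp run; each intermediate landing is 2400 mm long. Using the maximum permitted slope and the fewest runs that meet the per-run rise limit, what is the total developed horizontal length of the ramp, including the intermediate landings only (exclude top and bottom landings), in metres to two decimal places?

30.92 m

At most 360 each: 1777/360 = 4.94, giving 5 ramp runs. That means 4 intermediate landings.
Horizontal run for 1777 mm of rise at 1:12 is 1777 × 12 = 21324 mm.
Intermediate landings: 4 × 2400 = 9600 mm.
Total developed length = 21324 + 9600 = 30924 mm.
= 30.92 m.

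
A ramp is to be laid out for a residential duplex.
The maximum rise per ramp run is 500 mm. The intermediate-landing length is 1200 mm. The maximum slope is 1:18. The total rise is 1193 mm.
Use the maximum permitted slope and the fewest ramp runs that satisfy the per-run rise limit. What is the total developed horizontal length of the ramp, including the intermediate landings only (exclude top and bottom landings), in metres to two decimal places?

23.87 m

⌈1193/500⌉ = 3 ramp runs. That means 2 intermediate landings.
Ramp run (horizontal) at 1:18: 1193 × 18 = 21474 mm.
2 intermediate landings contribute 2 × 1200 = 2400 mm.
Developed length = 21474 + 2400 = 23874 mm.
= 23.87 m.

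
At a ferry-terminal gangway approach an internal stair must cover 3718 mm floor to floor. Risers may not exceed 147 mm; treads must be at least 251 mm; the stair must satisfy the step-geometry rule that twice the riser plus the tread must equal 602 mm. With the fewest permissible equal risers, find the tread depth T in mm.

316 mm

⌈3718/147⌉ = 26 risers.
R = 3718 ÷ 26 = 143 mm.
Tread T = 602 − 2 × 143 = 316 mm (≥ 251 mm).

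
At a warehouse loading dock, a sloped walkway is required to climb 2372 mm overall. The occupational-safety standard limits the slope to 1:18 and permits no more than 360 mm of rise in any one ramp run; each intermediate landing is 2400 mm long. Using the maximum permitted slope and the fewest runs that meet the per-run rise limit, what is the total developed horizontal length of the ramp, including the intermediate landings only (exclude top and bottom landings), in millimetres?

2372 / 360 = 6.59, so 7 ramp runs are needed. That means 6 intermediate landings.
Horizontal run for 2372 mm of rise at 1:18 is 2372 × 18 = 42696 mm.
Intermediate landings: 6 × 2400 = 14400 mm.
Total developed length = 42696 + 14400 = 57096 mm.

57096 mm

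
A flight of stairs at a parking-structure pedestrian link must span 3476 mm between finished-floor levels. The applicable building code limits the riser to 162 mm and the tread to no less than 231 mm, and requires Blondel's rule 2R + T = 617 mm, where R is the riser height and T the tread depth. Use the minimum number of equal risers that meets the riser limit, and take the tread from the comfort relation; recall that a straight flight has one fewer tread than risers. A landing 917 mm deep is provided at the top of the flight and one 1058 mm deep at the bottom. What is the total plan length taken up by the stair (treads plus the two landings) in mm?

3476 / 162 = 21.46, so 22 risers are needed.
Each riser is 3476/22 = 158 mm (≤ 162 mm).
T = 617 − 2·158 = 301 mm, which satisfies the 231 mm minimum.
Going = (22 − 1) × 301 = 6321 mm.
Enclosure = 6321 + 917 + 1058 = 8296 mm.

8296 mm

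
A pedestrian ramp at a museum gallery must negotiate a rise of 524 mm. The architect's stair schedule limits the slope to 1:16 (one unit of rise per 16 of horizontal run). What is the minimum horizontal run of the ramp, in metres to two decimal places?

8.38 m

Run = rise × 16 = 524 × 16 = 8384 mm.
8384 mm = 8.38 m.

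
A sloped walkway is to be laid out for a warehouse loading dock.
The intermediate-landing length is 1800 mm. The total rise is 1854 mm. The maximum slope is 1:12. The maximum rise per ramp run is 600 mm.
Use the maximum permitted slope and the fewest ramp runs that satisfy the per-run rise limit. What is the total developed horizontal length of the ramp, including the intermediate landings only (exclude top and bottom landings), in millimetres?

⌈1854/600⌉ = 4 ramp runs. That means 3 intermediate landings.
Horizontal run for 1854 mm of rise at 1:12 is 1854 × 12 = 22248 mm.
3 intermediate landings contribute 3 × 1800 = 5400 mm.
Developed length = 22248 + 5400 = 27648 mm.

27648 mm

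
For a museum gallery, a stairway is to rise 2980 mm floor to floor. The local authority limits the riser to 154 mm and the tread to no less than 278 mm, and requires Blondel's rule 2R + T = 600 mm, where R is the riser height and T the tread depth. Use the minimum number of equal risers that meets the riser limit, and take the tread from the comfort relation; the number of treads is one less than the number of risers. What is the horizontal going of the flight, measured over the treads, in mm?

At most 154 each: 2980/154 = 19.35, giving 20 risers.
Riser R = 2980 / 20 = 149 mm, within the 154 mm limit.
T = 600 − 2·149 = 302 mm, which satisfies the 278 mm minimum.
Treads = 20 − 1 = 19; going = 19 × 302 = 5738 mm.

5738 mm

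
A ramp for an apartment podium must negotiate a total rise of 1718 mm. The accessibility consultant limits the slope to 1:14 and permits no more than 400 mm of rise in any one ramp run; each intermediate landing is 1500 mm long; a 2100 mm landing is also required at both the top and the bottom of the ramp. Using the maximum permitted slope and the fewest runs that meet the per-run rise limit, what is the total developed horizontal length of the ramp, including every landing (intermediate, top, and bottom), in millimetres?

34252 mm

⌈1718/400⌉ = 5 ramp runs. That means 4 intermediate landings.
Ramp run (horizontal) at 1:14: 1718 × 14 = 24052 mm.
Intermediate landings: 4 × 1500 = 6000 mm.
Top and bottom landings: 2 × 2100 = 4200 mm.
Total = 24052 + 6000 + 4200 = 34252 mm.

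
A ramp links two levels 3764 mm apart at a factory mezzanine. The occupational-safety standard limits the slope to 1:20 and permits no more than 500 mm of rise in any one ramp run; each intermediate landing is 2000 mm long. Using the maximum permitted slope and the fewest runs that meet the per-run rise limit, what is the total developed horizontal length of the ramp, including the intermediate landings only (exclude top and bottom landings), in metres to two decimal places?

⌈3764/500⌉ = 8 ramp runs. That means 7 intermediate landings.
Horizontal run for 3764 mm of rise at 1:20 is 3764 × 20 = 75280 mm.
7 intermediate landings contribute 7 × 2000 = 14000 mm.
Developed length = 75280 + 14000 = 89280 mm.
= 89.28 m.

89.28 m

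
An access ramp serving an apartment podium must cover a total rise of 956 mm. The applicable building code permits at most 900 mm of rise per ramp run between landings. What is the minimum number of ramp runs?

At most 900 each: 956/900 = 1.06, giving 2 ramp runs.

2 runs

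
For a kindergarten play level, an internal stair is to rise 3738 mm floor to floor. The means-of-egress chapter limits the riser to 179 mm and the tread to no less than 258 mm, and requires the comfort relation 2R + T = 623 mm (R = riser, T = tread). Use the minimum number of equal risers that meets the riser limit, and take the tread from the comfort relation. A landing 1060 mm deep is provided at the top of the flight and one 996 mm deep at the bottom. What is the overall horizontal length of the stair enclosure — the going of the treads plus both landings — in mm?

3738 / 179 = 20.883 → round up to 21 risers.
R = 3738 ÷ 21 = 178 mm.
T = 623 − 2·178 = 267 mm, which satisfies the 258 mm minimum.
21 risers give 20 treads; going = 20 × 267 = 5340 mm.
Enclosure = 5340 + 1060 + 996 = 7396 mm.

7396 mm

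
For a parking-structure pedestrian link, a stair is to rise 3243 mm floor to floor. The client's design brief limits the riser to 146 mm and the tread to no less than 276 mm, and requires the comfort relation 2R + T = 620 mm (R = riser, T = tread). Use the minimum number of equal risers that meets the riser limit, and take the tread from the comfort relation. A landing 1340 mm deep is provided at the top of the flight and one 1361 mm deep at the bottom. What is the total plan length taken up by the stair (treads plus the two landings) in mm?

10137 mm

3243 / 146 = 22.21, so 23 risers are needed.
Each riser is 3243/23 = 141 mm (≤ 146 mm).
T = 620 − 2·141 = 338 mm, which satisfies the 276 mm minimum.
23 risers give 22 treads; going = 22 × 338 = 7436 mm.
Add landings: 7436 + 1340 + 1361 = 10137 mm.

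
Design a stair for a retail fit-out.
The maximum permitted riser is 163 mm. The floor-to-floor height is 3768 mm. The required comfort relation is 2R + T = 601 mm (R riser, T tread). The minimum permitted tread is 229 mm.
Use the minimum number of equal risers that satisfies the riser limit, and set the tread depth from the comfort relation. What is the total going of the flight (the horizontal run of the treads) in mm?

At most 163 each: 3768/163 = 23.12, giving 24 risers.
Riser R = 3768 / 24 = 157 mm, within the 163 mm limit.
T = 601 − 2·157 = 287 mm, which satisfies the 229 mm minimum.
Treads = 24 − 1 = 23; going = 23 × 287 = 6601 mm.

6601 mm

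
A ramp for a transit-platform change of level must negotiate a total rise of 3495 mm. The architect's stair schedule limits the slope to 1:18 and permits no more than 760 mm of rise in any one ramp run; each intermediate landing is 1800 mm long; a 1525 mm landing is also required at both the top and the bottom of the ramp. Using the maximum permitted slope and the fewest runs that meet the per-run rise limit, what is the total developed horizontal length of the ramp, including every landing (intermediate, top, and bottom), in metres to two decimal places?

At most 760 each: 3495/760 = 4.60, giving 5 ramp runs. That means 4 intermediate landings.
Horizontal run for 3495 mm of rise at 1:18 is 3495 × 18 = 62910 mm.
Intermediate landings: 4 × 1800 = 7200 mm.
Top and bottom landings: 2 × 1525 = 3050 mm.
Total = 62910 + 7200 + 3050 = 73160 mm.
= 73.16 m.

73.16 m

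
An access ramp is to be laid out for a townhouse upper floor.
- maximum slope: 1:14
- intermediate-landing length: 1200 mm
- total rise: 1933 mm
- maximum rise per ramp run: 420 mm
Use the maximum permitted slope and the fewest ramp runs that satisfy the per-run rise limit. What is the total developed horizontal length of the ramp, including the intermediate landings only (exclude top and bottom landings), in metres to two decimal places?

31.86 m

At most 420 each: 1933/420 = 4.60, giving 5 ramp runs. That means 4 intermediate landings.
Horizontal run for 1933 mm of rise at 1:14 is 1933 × 14 = 27062 mm.
Intermediate landings: 4 × 1200 = 4800 mm.
Total developed length = 27062 + 4800 = 31862 mm.
= 31.86 m.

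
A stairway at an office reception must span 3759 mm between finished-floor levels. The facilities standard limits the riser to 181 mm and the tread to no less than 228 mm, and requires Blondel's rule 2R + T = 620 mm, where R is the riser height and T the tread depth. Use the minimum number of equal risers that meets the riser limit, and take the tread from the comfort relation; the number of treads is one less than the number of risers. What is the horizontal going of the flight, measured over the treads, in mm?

5240 mm

3759 / 181 = 20.77, so 21 risers are needed.
Each riser is 3759/21 = 179 mm (≤ 181 mm).
Tread T = 620 − 2 × 179 = 262 mm (≥ 228 mm).
Going = (21 − 1) × 262 = 5240 mm.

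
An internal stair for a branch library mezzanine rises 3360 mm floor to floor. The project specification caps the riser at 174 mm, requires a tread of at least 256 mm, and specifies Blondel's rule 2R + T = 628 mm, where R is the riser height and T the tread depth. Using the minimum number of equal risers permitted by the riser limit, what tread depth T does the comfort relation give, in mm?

⌈3360/174⌉ = 20 risers.
Riser R = 3360 / 20 = 168 mm, within the 174 mm limit.
Tread T = 628 − 2 × 168 = 292 mm (≥ 256 mm).

292 mm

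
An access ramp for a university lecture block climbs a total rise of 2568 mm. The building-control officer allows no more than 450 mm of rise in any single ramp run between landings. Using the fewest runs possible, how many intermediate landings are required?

2568 / 450 = 5.707 → round up to 6 ramp runs.
6 runs are separated by 5 intermediate landings.

5 intermediate landings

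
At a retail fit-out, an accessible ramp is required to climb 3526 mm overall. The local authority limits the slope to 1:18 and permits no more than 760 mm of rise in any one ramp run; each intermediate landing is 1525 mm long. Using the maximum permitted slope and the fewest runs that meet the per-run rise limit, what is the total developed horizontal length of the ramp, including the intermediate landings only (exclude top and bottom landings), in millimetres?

At most 760 each: 3526/760 = 4.64, giving 5 ramp runs. That means 4 intermediate landings.
Ramp run (horizontal) at 1:18: 3526 × 18 = 63468 mm.
Intermediate landings: 4 × 1525 = 6100 mm.
Total developed length = 63468 + 6100 = 69568 mm.

69568 mm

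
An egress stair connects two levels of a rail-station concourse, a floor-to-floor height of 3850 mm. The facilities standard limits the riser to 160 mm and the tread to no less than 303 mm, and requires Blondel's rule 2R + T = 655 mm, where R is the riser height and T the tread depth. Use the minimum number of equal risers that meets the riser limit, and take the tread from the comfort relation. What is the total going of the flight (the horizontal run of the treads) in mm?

3850 / 160 = 24.06, so 25 risers are needed.
Each riser is 3850/25 = 154 mm (≤ 160 mm).
Tread T = 655 − 2 × 154 = 347 mm (≥ 303 mm).
Going = (25 − 1) × 347 = 8328 mm.

8328 mm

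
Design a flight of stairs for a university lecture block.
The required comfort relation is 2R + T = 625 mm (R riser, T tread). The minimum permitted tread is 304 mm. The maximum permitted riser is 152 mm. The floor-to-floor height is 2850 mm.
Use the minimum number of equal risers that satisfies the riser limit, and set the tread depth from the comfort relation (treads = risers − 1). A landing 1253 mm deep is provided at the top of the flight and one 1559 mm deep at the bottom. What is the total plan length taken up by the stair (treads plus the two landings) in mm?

2850 / 152 = 18.750 → round up to 19 risers.
R = 2850 ÷ 19 = 150 mm.
From 2R + T = 625: T = 625 − 300 = 325 mm.
Going = (19 − 1) × 325 = 5850 mm.
Enclosure = 5850 + 1253 + 1559 = 8662 mm.

8662 mm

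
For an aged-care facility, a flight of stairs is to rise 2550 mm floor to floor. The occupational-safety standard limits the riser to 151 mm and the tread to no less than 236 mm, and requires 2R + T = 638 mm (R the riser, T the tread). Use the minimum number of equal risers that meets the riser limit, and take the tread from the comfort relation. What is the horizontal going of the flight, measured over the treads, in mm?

5408 mm

At most 151 each: 2550/151 = 16.89, giving 17 risers.
R = 2550 ÷ 17 = 150 mm.
T = 638 − 2·150 = 338 mm, which satisfies the 236 mm minimum.
17 risers give 16 treads; going = 16 × 338 = 5408 mm.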